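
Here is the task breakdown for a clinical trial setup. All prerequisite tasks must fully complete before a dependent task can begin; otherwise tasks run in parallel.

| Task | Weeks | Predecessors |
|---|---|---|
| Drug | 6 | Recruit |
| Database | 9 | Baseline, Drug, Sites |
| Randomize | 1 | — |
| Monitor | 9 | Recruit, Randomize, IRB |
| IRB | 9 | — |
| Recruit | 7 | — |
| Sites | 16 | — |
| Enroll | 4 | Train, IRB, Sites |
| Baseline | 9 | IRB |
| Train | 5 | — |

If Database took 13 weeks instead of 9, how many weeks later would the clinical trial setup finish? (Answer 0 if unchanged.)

4

As given, the longest chain is IRB→Baseline→Database = 9+9+9 = 27, so the finish is 27 weeks.
Since Database is critical, the +4 change carries straight to that chain (now 31 weeks).
No other chain overtakes it, so the finish is 31 weeks.
Change in finish: 31 − 27 = +4 weeks.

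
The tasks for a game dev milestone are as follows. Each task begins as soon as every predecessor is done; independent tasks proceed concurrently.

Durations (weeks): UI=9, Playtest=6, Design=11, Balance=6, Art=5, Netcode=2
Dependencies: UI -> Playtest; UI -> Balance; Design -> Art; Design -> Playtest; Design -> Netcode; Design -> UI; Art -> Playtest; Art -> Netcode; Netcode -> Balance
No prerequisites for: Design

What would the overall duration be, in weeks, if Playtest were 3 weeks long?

Critical path before the change: Design→UI→Playtest = 11+9+6 = 26 giving 26 weeks.
Playtest is on the critical path; changing it to 3 makes that path 23 weeks.
New critical path: Design→UI→Balance = 11+9+6 = 26 ⇒ 26 weeks.

26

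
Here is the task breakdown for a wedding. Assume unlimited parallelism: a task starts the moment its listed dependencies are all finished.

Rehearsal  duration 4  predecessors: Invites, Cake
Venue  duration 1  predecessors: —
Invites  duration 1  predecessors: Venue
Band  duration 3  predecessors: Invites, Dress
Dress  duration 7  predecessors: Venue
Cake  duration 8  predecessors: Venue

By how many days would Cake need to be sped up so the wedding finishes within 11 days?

Current finish: 13 days; target: 11.
Cake is on every critical path, so each day cut from Cake cuts the finish by one (this holds down to a finish of 11).
Need 13 − 11 = 2 days off Cake → Cake becomes 6 days, finish becomes 11.

2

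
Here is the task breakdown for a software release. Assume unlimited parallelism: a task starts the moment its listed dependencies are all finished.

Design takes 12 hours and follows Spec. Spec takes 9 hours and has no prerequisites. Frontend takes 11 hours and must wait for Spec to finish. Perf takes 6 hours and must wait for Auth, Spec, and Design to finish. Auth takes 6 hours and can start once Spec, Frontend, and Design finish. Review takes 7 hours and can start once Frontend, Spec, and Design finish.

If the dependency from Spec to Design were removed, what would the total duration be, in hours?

With the dependency in place, Spec→Design→Auth→Perf = 9+12+6+6 = 33 sets the finish at 33 hours.
Without Spec→Design, Design's earliest start moves from 9 to 0.
New critical path: Spec→Frontend→Auth→Perf = 9+11+6+6 = 32 ⇒ 32 hours.

32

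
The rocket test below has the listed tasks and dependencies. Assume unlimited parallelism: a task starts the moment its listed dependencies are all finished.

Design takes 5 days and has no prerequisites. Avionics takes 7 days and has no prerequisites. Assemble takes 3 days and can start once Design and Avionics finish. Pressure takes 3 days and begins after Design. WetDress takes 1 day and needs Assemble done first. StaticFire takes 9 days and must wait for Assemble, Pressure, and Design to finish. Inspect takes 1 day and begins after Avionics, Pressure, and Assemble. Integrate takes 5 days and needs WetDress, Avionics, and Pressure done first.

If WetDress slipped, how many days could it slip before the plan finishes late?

Avionics→Assemble→StaticFire = 7+3+9 = 19 sets the makespan at 19 days.
WetDress finishes as early as 11 and must finish by 14.
Slack of WetDress = 13 − 10 = 3 days.

3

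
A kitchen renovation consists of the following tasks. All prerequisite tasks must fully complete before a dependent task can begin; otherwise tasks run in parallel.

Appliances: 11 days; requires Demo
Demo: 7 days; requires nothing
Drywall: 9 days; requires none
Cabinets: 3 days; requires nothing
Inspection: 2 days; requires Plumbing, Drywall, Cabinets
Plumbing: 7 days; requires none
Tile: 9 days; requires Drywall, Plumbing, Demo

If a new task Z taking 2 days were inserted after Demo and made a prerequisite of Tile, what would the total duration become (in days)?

18

Originally the schedule takes 18 days.
With Z inserted, Tile now waits for max(Drywall, Plumbing, Demo, Z).
New critical path: Demo→Z→Tile = 7+2+9 = 18 ⇒ 18 days.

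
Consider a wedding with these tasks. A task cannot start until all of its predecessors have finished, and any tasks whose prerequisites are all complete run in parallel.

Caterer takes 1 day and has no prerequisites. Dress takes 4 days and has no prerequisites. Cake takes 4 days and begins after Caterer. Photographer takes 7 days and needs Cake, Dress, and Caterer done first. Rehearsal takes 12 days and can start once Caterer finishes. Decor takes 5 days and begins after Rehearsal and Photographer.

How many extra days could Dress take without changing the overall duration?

2

Caterer→Rehearsal→Decor = 1+12+5 = 18 sets the makespan at 18 days.
The longest chain containing Dress totals 16 days.
Slack of Dress = 2 − 0 = 2 days.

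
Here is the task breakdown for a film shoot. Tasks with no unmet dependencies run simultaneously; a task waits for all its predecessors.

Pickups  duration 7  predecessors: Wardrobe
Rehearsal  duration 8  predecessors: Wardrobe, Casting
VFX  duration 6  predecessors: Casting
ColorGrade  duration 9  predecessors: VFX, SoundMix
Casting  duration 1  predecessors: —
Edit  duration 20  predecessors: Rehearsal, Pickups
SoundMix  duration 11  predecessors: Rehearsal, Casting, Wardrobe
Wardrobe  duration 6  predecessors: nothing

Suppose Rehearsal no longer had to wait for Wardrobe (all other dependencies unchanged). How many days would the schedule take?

Original critical path: Wardrobe→Rehearsal→Edit = 6+8+20 = 34 ⇒ 34 days.
Without Wardrobe→Rehearsal, Rehearsal's earliest start moves from 6 to 1.
New critical path: Wardrobe→Pickups→Edit = 6+7+20 = 33 ⇒ 33 days.

33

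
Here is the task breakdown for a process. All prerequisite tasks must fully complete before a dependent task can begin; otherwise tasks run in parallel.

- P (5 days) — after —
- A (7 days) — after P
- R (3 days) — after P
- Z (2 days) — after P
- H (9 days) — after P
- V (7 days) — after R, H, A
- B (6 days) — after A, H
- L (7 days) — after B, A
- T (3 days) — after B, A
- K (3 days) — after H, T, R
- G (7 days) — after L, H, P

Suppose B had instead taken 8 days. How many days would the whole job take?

36

Actual critical path: P→H→B→L→G = 5+9+6+7+7 = 34 ⇒ 34 days.
Since B is critical, the +2 change carries straight to that chain (now 36 days).
That remains the longest chain; total 36 days.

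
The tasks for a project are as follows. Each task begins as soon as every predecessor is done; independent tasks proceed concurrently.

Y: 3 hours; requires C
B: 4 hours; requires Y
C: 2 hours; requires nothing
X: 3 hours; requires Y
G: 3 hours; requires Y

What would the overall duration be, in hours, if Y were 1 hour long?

Actual critical path: C→Y→B = 2+3+4 = 9 ⇒ 9 hours.
Y is on the critical path; changing it to 1 makes that path 7 hours.
That remains the longest chain; total 7 hours.

7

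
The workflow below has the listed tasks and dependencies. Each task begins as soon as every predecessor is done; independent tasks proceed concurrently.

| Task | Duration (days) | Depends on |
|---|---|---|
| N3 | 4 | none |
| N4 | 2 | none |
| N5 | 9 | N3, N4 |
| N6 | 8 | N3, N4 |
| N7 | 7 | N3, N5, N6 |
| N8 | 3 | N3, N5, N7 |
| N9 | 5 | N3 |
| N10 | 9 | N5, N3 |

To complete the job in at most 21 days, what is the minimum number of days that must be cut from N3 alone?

Current finish: 23 days; target: 21.
N3 is on every critical path, so each day cut from N3 cuts the finish by one (this holds down to a finish of 21).
Need 23 − 21 = 2 days off N3 → N3 becomes 2 days, finish becomes 21.

2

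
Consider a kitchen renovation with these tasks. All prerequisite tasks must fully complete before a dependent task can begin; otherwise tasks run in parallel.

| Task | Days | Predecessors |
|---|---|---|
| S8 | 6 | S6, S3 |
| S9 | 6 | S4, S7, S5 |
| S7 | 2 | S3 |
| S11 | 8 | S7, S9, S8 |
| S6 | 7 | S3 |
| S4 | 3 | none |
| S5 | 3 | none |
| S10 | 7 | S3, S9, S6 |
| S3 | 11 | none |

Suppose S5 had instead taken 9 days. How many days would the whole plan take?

32

Critical path before the change: S3→S6→S8→S11 = 11+7+6+8 = 32 giving 32 days.
S5 is off the critical path — its longest chain is 17 days, giving 15 of slack.
The critical path is still S3→S6→S8→S11; finish is now 32 days.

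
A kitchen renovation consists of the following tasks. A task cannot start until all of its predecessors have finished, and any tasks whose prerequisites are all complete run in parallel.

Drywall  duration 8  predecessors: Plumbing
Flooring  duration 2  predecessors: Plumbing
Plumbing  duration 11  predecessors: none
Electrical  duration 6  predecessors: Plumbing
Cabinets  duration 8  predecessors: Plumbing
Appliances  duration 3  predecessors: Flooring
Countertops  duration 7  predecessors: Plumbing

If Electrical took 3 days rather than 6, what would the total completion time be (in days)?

As given, the longest chain is Plumbing→Drywall = 11+8 = 19, so the finish is 19 days.
Electrical has 2 days of float (longest path through it is 17).
No other chain overtakes it, so the finish is 19 days.

19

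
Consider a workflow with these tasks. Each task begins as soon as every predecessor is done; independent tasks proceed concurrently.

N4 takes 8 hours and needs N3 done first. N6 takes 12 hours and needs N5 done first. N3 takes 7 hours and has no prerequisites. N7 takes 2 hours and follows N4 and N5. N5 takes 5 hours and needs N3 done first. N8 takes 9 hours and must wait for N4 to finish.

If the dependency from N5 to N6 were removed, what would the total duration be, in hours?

24

Original critical path: N3→N4→N8 = 7+8+9 = 24 ⇒ 24 hours.
Without N5→N6, N6's earliest start moves from 12 to 0.
After: N3→N4→N8 = 7+8+9 = 24 → 24 hours.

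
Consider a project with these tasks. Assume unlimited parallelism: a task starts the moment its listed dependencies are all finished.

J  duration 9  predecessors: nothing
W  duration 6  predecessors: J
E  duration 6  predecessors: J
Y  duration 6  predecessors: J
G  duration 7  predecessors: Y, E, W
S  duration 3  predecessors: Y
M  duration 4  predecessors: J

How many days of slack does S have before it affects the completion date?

4

The longest chain is J→W→G = 9+6+7 = 22; overall finish 22 days.
S finishes as early as 18 and must finish by 22.
Float = 22 − 18 = 4.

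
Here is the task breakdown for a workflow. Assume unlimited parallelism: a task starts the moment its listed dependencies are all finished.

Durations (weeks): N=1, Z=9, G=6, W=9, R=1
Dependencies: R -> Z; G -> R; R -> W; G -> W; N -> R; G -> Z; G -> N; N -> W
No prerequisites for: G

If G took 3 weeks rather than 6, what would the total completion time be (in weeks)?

14

Baseline: G→N→R→W = 6+1+1+9 = 17 → 17 weeks.
G is on the critical path; changing it to 3 makes that path 14 weeks.
The critical path is still G→N→R→W; finish is now 14 weeks.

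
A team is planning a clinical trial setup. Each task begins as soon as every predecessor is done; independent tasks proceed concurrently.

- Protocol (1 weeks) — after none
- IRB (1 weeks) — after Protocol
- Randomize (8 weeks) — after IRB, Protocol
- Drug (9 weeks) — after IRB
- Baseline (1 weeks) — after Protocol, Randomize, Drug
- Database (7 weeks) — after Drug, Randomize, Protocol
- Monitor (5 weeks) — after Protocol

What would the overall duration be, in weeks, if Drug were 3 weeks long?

As given, the longest chain is Protocol→IRB→Drug→Database = 1+1+9+7 = 18, so the finish is 18 weeks.
Since Drug is critical, the -6 change carries straight to that chain (now 12 weeks).
The binding chain switches to Protocol→IRB→Randomize→Database = 1+1+8+7 = 17; finish 17 weeks.

17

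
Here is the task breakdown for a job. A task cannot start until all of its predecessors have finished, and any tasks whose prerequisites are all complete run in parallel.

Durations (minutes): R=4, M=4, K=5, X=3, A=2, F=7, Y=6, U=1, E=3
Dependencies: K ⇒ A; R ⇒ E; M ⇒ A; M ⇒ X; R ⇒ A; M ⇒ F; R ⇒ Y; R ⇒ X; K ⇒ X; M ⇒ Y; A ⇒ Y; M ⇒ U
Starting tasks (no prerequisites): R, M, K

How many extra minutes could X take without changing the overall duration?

K→A→Y = 5+2+6 = 13 sets the makespan at 13 minutes.
Longest path through X: 8 minutes (earliest finish 8, latest finish 13).
Slack of X = 10 − 5 = 5 minutes.

5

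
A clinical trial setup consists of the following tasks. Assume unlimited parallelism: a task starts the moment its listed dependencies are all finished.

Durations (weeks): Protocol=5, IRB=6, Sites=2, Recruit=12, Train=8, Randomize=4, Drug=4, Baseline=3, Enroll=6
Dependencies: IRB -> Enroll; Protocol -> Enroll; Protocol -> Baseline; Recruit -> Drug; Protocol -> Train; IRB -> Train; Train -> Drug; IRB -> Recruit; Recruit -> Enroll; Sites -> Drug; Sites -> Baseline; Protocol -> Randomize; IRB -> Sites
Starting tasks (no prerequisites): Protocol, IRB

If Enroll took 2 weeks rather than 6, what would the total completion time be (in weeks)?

22

Critical path before the change: IRB→Recruit→Enroll = 6+12+6 = 24 giving 24 weeks.
Since Enroll is critical, the -4 change carries straight to that chain (now 20 weeks).
New critical path: IRB→Recruit→Drug = 6+12+4 = 22 ⇒ 22 weeks.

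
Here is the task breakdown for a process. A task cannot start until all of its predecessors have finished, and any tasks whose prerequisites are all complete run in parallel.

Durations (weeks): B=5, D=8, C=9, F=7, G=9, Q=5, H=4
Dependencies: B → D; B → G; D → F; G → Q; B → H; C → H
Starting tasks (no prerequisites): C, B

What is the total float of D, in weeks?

Critical path: B→D→F = 5+8+7 = 20, so the finish is 20 weeks.
Longest path through D: 20 weeks (earliest finish 13, latest finish 13).
Slack of D = 5 − 5 = 0 weeks.

0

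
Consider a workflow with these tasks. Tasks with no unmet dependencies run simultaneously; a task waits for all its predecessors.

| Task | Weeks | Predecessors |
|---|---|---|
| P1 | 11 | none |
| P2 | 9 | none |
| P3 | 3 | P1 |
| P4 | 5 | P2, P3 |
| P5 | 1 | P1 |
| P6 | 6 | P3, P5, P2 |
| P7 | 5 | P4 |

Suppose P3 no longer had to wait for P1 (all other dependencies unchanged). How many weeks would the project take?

Original critical path: P1→P3→P4→P7 = 11+3+5+5 = 24 ⇒ 24 weeks.
Without P1→P3, P3's earliest start moves from 11 to 0.
The longest chain is now P2→P4→P7 = 9+5+5 = 19, so the project takes 19 weeks.

19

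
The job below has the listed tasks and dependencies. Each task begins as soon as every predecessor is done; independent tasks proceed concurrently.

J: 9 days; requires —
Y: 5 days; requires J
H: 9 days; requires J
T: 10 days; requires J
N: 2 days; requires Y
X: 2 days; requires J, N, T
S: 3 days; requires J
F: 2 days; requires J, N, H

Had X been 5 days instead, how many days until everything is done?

24

The binding path is J→T→X = 9+10+2 = 21; finish at 21 days.
X is on the critical path; changing it to 5 makes that path 24 days.
That remains the longest chain; total 24 days.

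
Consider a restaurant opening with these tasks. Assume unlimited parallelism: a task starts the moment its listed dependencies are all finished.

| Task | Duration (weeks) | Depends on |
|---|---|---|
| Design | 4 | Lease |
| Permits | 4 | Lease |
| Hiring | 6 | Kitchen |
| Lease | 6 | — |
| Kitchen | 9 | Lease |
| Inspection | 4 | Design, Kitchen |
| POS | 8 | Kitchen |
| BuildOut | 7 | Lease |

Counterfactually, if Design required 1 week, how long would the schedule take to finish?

23

Actual critical path: Lease→Kitchen→POS = 6+9+8 = 23 ⇒ 23 weeks.
Design has 9 weeks of float (longest path through it is 14).
The critical path is still Lease→Kitchen→POS; finish is now 23 weeks.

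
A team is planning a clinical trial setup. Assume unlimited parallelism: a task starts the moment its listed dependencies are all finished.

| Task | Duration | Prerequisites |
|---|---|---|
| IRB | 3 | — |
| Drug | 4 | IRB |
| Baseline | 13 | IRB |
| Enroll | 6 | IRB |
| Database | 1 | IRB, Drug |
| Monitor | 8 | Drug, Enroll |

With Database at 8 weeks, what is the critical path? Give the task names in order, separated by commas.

IRB, Enroll, Monitor

Baseline: IRB→Enroll→Monitor = 3+6+8 = 17 → 17 weeks.
Database has 9 weeks of float (longest path through it is 8).
No other chain overtakes it, so the finish is 17 weeks.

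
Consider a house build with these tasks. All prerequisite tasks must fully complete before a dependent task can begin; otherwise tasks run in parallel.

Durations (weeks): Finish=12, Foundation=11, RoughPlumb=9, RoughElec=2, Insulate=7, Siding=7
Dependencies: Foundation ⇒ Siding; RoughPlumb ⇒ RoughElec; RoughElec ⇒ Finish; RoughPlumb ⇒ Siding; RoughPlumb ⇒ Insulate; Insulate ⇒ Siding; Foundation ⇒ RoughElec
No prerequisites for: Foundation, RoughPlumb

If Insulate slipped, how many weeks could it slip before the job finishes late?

Critical path: Foundation→RoughElec→Finish = 11+2+12 = 25, so the finish is 25 weeks.
Insulate finishes as early as 16 and must finish by 18.
Slack of Insulate = 11 − 9 = 2 weeks.

2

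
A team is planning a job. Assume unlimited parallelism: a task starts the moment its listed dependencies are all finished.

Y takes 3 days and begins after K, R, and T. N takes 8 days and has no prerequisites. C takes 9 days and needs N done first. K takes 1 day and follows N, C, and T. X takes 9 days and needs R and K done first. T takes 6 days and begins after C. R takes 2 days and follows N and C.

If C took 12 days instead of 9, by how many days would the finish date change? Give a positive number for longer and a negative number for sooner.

3

The binding path is N→C→T→K→X = 8+9+6+1+9 = 33; finish at 33 days.
Since C is critical, the +3 change carries straight to that chain (now 36 days).
No other chain overtakes it, so the finish is 36 days.
Change in finish: 36 − 33 = +3 days.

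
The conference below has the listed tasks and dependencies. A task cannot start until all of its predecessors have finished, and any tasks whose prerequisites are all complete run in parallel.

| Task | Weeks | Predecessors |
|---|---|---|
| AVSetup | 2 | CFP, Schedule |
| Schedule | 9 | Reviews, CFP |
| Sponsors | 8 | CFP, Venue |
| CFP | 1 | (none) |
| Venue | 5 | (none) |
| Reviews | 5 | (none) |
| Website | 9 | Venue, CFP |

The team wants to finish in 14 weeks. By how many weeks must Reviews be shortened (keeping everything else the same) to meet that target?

Current finish: 16 weeks; target: 14.
Reviews is on every critical path, so each week cut from Reviews cuts the finish by one (this holds down to a finish of 14).
Need 16 − 14 = 2 weeks off Reviews → Reviews becomes 3 weeks, finish becomes 14.

2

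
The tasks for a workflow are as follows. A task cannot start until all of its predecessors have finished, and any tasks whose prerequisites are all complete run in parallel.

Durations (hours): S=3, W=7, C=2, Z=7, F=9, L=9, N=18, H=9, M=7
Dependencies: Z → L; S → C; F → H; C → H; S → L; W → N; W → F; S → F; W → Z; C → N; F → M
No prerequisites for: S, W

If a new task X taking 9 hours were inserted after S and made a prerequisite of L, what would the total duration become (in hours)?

Originally the schedule takes 25 hours.
With X inserted, L now waits for max(Z, S, X).
New critical path: W→F→H = 7+9+9 = 25 ⇒ 25 hours.

25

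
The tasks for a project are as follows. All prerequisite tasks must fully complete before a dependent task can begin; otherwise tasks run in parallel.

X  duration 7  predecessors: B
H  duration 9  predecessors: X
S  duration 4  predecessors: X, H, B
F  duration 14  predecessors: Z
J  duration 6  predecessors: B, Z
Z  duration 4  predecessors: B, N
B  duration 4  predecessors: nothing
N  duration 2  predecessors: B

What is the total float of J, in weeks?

The longest chain is B→N→Z→F = 4+2+4+14 = 24; overall finish 24 weeks.
The longest chain containing J totals 16 weeks.
Slack of J = 18 − 10 = 8 weeks.

8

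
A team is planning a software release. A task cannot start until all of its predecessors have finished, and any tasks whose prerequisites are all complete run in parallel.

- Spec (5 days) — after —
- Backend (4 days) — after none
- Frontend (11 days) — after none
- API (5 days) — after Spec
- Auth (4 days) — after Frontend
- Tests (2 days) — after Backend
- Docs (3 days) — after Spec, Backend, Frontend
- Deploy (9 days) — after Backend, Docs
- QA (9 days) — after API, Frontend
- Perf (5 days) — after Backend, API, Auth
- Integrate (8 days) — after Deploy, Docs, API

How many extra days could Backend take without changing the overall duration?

Critical path: Frontend→Docs→Deploy→Integrate = 11+3+9+8 = 31, so the finish is 31 days.
Backend finishes as early as 4 and must finish by 11.
Slack of Backend = 7 − 0 = 7 days.

7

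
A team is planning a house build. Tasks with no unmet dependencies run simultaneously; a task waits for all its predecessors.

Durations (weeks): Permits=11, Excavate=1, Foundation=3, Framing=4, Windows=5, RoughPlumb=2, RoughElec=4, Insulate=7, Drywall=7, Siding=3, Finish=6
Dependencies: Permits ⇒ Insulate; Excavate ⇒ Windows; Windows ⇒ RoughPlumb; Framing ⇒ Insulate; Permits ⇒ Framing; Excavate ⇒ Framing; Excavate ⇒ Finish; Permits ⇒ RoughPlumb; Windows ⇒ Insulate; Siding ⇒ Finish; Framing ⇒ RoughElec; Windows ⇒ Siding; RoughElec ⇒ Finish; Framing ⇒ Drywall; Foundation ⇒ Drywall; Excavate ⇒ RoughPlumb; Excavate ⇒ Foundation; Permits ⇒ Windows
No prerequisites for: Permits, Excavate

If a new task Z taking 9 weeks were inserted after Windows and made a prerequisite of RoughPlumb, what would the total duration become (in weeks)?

Originally the project takes 25 weeks.
With Z inserted, RoughPlumb now waits for max(Windows, Excavate, Permits, Z).
New critical path: Permits→Windows→Z→RoughPlumb = 11+5+9+2 = 27 ⇒ 27 weeks.

27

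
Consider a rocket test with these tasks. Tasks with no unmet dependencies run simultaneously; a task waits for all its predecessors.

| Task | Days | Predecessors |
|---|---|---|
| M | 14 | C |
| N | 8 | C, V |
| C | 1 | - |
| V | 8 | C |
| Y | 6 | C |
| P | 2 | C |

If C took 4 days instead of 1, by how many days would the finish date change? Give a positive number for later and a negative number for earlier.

The binding path is C→V→N = 1+8+8 = 17; finish at 17 days.
C lies on that path, so at 4 days the path becomes 20 days.
The critical path is still C→V→N; finish is now 20 days.
Change in finish: 20 − 17 = +3 days.

3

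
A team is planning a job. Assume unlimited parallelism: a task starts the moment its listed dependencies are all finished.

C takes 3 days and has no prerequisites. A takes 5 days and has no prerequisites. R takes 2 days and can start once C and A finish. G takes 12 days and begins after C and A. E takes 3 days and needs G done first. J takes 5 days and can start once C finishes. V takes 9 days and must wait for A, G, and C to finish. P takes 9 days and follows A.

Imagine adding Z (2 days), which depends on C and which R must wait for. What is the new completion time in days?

26

Originally the plan takes 26 days.
With Z inserted, R now waits for max(C, A, Z).
New critical path: A→G→V = 5+12+9 = 26 ⇒ 26 days.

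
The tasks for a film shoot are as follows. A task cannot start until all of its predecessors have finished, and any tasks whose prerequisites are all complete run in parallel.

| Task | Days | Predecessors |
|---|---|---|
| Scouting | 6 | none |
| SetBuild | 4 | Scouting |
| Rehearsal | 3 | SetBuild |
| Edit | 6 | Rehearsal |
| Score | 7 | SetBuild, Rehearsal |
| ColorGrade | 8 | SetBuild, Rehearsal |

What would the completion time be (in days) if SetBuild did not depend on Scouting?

With the dependency in place, Scouting→SetBuild→Rehearsal→ColorGrade = 6+4+3+8 = 21 sets the finish at 21 days.
Without Scouting→SetBuild, SetBuild's earliest start moves from 6 to 0.
After: SetBuild→Rehearsal→ColorGrade = 4+3+8 = 15 → 15 days.

15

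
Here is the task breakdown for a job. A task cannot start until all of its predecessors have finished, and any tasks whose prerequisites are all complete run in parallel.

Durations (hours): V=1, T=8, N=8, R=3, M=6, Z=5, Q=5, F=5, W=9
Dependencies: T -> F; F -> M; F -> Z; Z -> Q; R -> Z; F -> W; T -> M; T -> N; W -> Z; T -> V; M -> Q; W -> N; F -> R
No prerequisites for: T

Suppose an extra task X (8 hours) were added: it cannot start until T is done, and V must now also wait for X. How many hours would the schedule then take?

Originally the schedule takes 32 hours.
With X inserted, V now waits for max(T, X).
New critical path: T→F→W→Z→Q = 8+5+9+5+5 = 32 ⇒ 32 hours.

32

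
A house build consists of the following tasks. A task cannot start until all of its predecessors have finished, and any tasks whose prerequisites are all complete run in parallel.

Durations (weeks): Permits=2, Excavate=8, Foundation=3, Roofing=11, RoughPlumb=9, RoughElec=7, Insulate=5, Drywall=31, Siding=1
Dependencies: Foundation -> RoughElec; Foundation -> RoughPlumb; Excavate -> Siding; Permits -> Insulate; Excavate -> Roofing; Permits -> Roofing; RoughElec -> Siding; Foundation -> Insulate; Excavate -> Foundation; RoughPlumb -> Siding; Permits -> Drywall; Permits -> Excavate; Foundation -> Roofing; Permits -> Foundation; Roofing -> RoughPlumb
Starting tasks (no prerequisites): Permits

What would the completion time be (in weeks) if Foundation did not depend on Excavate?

33

Before: longest chain Permits→Excavate→Foundation→Roofing→RoughPlumb→Siding = 2+8+3+11+9+1 = 34, finish 34.
Without Excavate→Foundation, Foundation's earliest start moves from 10 to 2.
The longest chain is now Permits→Drywall = 2+31 = 33, so the job takes 33 weeks.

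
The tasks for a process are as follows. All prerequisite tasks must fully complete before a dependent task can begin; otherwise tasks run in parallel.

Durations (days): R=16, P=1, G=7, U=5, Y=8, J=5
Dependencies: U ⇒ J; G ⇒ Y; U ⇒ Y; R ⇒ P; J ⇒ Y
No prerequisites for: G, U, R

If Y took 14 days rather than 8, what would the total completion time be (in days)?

24

As given, the longest chain is U→J→Y = 5+5+8 = 18, so the finish is 18 days.
Y lies on that path, so at 14 days the path becomes 24 days.
No other chain overtakes it, so the finish is 24 days.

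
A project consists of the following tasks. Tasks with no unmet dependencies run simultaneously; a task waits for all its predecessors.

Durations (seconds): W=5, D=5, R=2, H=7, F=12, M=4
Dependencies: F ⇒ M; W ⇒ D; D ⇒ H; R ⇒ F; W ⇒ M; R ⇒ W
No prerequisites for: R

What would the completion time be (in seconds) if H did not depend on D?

18

Before: longest chain R→W→D→H = 2+5+5+7 = 19, finish 19.
Without D→H, H's earliest start moves from 12 to 0.
After: R→F→M = 2+12+4 = 18 → 18 seconds.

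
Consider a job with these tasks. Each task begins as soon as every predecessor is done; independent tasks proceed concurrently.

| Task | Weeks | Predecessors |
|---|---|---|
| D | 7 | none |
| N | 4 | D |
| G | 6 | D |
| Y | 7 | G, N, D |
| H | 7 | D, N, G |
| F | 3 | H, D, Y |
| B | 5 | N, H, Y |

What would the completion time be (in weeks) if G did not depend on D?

23

Before: longest chain D→G→Y→B = 7+6+7+5 = 25, finish 25.
Without D→G, G's earliest start moves from 7 to 0.
New critical path: D→N→Y→B = 7+4+7+5 = 23 ⇒ 23 weeks.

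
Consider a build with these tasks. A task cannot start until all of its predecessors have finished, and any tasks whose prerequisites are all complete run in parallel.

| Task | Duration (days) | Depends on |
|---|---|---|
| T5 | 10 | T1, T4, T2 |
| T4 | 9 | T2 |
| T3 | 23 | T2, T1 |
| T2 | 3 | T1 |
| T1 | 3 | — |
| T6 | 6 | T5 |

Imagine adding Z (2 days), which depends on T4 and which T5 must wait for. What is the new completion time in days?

33

Originally the build takes 31 days.
With Z inserted, T5 now waits for max(T1, T4, T2, Z).
New critical path: T1→T2→T4→Z→T5→T6 = 3+3+9+2+10+6 = 33 ⇒ 33 days.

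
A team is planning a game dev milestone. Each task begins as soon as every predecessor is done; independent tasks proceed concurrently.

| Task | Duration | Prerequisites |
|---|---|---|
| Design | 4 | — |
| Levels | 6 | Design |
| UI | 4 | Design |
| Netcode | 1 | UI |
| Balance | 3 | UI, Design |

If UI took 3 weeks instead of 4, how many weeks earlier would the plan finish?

Baseline: Design→UI→Balance = 4+4+3 = 11 → 11 weeks.
UI is on the critical path; changing it to 3 makes that path 10 weeks.
New critical path: Design→Levels = 4+6 = 10 ⇒ 10 weeks.
Change in finish: 10 − 11 = -1 weeks.

1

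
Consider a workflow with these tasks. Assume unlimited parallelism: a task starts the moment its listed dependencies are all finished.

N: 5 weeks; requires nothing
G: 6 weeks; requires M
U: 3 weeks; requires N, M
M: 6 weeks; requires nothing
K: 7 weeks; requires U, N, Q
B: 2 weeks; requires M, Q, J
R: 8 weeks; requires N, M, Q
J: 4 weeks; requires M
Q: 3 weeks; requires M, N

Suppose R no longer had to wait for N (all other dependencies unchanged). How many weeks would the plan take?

Before: longest chain M→Q→R = 6+3+8 = 17, finish 17.
Dropping N→R doesn't change R's earliest start (9); another predecessor still binds.
The longest chain is now M→Q→R = 6+3+8 = 17, so the plan takes 17 weeks.

17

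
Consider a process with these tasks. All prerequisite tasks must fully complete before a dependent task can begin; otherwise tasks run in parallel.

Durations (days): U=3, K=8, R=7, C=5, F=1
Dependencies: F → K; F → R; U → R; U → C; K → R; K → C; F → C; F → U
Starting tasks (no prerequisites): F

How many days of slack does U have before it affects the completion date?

5

Critical path: F→K→R = 1+8+7 = 16, so the finish is 16 days.
Longest path through U: 11 days (earliest finish 4, latest finish 9).
So U can slip 9 − 4 = 5 days.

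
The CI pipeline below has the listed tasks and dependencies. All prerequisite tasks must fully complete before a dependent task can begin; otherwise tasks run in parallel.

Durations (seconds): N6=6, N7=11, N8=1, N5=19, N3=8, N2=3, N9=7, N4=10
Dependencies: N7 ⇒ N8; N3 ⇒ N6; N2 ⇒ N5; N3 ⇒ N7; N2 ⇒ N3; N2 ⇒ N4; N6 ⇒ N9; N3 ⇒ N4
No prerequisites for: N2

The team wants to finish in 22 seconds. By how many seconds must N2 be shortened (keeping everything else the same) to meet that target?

Current finish: 24 seconds; target: 22.
N2 is on every critical path, so each second cut from N2 cuts the finish by one (this holds down to a finish of 22).
Need 24 − 22 = 2 seconds off N2 → N2 becomes 1 second, finish becomes 22.

2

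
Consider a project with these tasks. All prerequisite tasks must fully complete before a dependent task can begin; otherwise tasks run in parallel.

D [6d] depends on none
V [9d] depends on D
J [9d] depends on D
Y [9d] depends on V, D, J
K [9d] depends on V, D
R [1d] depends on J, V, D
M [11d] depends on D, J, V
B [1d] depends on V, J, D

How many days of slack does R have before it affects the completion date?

10

The longest chain is D→V→M = 6+9+11 = 26; overall finish 26 days.
Longest path through R: 16 days (earliest finish 16, latest finish 26).
Float = 26 − 16 = 10.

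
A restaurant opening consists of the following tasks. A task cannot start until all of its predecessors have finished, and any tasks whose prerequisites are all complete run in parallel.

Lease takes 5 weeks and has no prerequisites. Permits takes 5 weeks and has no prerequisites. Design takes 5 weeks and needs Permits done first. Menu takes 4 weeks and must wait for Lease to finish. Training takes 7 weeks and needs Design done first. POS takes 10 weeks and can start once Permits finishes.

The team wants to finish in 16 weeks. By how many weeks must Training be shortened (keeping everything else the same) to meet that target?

Current finish: 17 weeks; target: 16.
Training is on every critical path, so each week cut from Training cuts the finish by one (this holds down to a finish of 15).
Need 17 − 16 = 1 week off Training → Training becomes 6 weeks, finish becomes 16.

1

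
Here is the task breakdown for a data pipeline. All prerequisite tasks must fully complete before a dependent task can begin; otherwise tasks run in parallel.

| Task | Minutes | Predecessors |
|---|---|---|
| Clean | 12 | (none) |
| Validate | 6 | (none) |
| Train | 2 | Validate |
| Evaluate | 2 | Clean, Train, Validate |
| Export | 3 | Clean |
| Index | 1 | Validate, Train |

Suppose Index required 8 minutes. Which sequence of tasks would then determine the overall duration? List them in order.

As given, the longest chain is Clean→Export = 12+3 = 15, so the finish is 15 minutes.
Index is off the critical path — its longest chain is 9 minutes, giving 6 of slack.
The binding chain switches to Validate→Train→Index = 6+2+8 = 16; finish 16 minutes.

Validate, Train, Index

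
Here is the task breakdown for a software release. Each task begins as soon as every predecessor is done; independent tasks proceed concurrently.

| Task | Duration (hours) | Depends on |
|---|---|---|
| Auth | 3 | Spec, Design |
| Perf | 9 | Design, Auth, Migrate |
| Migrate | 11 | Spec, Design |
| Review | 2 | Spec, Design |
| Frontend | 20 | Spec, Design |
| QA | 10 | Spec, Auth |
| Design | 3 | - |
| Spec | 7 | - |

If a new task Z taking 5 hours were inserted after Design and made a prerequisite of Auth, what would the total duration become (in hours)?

Originally the software release takes 27 hours.
With Z inserted, Auth now waits for max(Spec, Design, Z).
New critical path: Spec→Frontend = 7+20 = 27 ⇒ 27 hours.

27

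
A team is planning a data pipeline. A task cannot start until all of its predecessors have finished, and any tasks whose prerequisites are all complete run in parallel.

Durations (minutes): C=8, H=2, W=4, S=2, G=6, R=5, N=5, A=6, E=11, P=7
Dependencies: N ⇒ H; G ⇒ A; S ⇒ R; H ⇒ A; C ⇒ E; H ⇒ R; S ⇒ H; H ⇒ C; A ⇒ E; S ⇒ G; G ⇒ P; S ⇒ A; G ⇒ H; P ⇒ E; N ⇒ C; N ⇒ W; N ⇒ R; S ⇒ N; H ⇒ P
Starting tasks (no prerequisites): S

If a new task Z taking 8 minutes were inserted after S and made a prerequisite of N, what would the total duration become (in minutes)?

Originally the job takes 29 minutes.
With Z inserted, N now waits for max(S, Z).
New critical path: S→Z→N→H→C→E = 2+8+5+2+8+11 = 36 ⇒ 36 minutes.

36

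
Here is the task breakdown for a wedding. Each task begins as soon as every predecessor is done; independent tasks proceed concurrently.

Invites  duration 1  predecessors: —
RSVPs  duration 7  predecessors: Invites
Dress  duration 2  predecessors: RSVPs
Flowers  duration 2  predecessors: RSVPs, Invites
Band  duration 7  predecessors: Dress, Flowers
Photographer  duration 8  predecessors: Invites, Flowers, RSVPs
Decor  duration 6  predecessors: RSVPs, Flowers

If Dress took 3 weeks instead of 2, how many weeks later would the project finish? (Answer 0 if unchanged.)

The binding path is Invites→RSVPs→Flowers→Photographer = 1+7+2+8 = 18; finish at 18 weeks.
Dress is off the critical path — its longest chain is 17 weeks, giving 1 of slack.
New critical path: Invites→RSVPs→Dress→Band = 1+7+3+7 = 18 ⇒ 18 weeks.
Change in finish: 18 − 18 = +0 weeks.

0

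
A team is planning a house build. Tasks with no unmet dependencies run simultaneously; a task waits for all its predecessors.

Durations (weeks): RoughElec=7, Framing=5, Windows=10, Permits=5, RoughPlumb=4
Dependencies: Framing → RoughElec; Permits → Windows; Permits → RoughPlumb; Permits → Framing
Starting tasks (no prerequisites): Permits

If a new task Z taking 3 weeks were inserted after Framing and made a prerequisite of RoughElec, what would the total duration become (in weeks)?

Originally the project takes 17 weeks.
With Z inserted, RoughElec now waits for max(Framing, Z).
New critical path: Permits→Framing→Z→RoughElec = 5+5+3+7 = 20 ⇒ 20 weeks.

20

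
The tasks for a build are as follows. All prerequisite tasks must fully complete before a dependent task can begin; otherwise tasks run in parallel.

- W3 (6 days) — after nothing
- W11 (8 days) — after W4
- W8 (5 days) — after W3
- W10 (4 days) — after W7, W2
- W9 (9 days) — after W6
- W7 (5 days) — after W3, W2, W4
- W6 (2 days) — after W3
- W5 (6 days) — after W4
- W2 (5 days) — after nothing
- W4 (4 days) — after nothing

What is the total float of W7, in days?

2

Critical path: W3→W6→W9 = 6+2+9 = 17, so the finish is 17 days.
W7 finishes as early as 11 and must finish by 13.
Slack of W7 = 8 − 6 = 2 days.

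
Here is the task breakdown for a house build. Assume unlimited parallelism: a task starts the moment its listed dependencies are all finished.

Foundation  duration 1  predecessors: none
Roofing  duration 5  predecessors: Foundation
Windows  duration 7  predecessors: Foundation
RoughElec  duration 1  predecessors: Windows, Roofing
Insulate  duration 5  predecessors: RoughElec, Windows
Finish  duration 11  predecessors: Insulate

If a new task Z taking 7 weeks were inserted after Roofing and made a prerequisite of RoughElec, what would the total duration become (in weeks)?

30

Originally the project takes 25 weeks.
With Z inserted, RoughElec now waits for max(Windows, Roofing, Z).
New critical path: Foundation→Roofing→Z→RoughElec→Insulate→Finish = 1+5+7+1+5+11 = 30 ⇒ 30 weeks.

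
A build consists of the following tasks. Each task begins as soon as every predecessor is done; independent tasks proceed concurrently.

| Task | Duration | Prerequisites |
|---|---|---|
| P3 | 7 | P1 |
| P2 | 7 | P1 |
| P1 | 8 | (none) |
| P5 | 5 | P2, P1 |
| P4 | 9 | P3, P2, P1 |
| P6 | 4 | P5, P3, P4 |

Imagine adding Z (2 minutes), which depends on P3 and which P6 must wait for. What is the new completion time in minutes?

28

Originally the project takes 28 minutes.
With Z inserted, P6 now waits for max(P5, P3, P4, Z).
New critical path: P1→P2→P4→P6 = 8+7+9+4 = 28 ⇒ 28 minutes.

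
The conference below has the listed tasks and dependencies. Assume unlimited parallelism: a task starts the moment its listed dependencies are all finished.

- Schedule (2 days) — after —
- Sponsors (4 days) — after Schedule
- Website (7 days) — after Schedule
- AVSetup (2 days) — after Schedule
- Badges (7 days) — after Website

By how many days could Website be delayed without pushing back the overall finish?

Schedule→Website→Badges = 2+7+7 = 16 sets the makespan at 16 days.
Longest path through Website: 16 days (earliest finish 9, latest finish 9).
Slack of Website = 2 − 2 = 0 days.

0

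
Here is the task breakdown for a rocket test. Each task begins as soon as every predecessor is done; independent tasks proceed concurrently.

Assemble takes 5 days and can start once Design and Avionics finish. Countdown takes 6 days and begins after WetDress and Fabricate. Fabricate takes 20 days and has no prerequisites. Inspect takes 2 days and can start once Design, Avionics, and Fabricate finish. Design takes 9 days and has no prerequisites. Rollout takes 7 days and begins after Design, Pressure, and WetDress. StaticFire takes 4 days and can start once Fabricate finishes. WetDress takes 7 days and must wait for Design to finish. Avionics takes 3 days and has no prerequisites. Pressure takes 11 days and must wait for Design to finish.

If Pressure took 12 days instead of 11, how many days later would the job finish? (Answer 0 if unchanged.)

1

As given, the longest chain is Design→Pressure→Rollout = 9+11+7 = 27, so the finish is 27 days.
Pressure lies on that path, so at 12 days the path becomes 28 days.
That remains the longest chain; total 28 days.
Change in finish: 28 − 27 = +1 days.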